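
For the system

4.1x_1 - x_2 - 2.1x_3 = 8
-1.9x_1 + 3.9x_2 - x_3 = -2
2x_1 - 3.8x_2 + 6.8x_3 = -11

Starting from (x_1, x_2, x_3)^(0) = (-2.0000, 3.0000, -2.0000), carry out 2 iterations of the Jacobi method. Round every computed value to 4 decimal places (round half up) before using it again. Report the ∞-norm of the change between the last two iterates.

3.8702

Iteration 1:
  x_1 = (8 - (-1)·3.0000 - (-2.1)·-2.0000) / (4.1) = 1.6585
  x_2 = (-2 - (-1.9)·-2.0000 - (-1)·-2.0000) / (3.9) = -2.0000
  x_3 = (-11 - (2)·-2.0000 - (-3.8)·3.0000) / (6.8) = 0.6471
Iteration 2:
  x_1 = (8 - (-1)·-2.0000 - (-2.1)·0.6471) / (4.1) = 1.7949
  x_2 = (-2 - (-1.9)·1.6585 - (-1)·0.6471) / (3.9) = 0.4611
  x_3 = (-11 - (2)·1.6585 - (-3.8)·-2.0000) / (6.8) = -3.2231
Change: (0.1364, 2.4611, -3.8702) → max |·| = 3.8702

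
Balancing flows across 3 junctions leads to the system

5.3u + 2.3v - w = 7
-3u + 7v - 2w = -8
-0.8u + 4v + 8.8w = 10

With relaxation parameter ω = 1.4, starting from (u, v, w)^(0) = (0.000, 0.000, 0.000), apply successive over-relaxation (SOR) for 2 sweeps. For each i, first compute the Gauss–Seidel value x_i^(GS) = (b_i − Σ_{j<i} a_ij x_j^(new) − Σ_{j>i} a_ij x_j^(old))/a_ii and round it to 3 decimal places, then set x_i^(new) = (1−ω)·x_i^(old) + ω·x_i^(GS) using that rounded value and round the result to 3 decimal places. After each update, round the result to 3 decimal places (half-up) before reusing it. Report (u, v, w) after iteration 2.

(1.972, 0.634, 0.583)

Iteration 1:
  u: GS value = (7 - (2.3)·0.000 - (-1)·0.000) / (5.3) = 1.321;  u ← (1−ω)·0.000 + ω·1.321 = 1.849
  v: GS value = (-8 - (-3)·1.849 - (-2)·0.000) / (7) = -0.350;  v ← (1−ω)·0.000 + ω·-0.350 = -0.490
  w: GS value = (10 - (-0.8)·1.849 - (4)·-0.490) / (8.8) = 1.527;  w ← (1−ω)·0.000 + ω·1.527 = 2.138
Iteration 2:
  u: GS value = (7 - (2.3)·-0.490 - (-1)·2.138) / (5.3) = 1.937;  u ← (1−ω)·1.849 + ω·1.937 = 1.972
  v: GS value = (-8 - (-3)·1.972 - (-2)·2.138) / (7) = 0.313;  v ← (1−ω)·-0.490 + ω·0.313 = 0.634
  w: GS value = (10 - (-0.8)·1.972 - (4)·0.634) / (8.8) = 1.027;  w ← (1−ω)·2.138 + ω·1.027 = 0.583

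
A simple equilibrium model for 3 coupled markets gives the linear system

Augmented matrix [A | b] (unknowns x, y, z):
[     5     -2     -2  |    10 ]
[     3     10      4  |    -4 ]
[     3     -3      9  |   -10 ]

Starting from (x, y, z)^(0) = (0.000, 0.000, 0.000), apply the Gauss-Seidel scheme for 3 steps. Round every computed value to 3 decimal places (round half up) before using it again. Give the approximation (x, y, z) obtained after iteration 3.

Iteration 1:
  x = (10 - (-2)·0.000 - (-2)·0.000) / (5) = 2.000
  y = (-4 - (3)·2.000 - (4)·0.000) / (10) = -1.000
  z = (-10 - (3)·2.000 - (-3)·-1.000) / (9) = -2.111
Iteration 2:
  x = (10 - (-2)·-1.000 - (-2)·-2.111) / (5) = 0.756
  y = (-4 - (3)·0.756 - (4)·-2.111) / (10) = 0.218
  z = (-10 - (3)·0.756 - (-3)·0.218) / (9) = -1.290
Iteration 3:
  x = (10 - (-2)·0.218 - (-2)·-1.290) / (5) = 1.571
  y = (-4 - (3)·1.571 - (4)·-1.290) / (10) = -0.355
  z = (-10 - (3)·1.571 - (-3)·-0.355) / (9) = -1.753

(1.571, -0.355, -1.753)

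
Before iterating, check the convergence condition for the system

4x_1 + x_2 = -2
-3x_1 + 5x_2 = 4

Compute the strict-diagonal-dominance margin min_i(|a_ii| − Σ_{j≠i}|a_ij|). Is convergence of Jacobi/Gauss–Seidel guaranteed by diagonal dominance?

2

row 1: |4| − (1) = 3
row 2: |5| − (3) = 2
minimum over rows = 2 → strictly diagonally dominant (convergence guaranteed)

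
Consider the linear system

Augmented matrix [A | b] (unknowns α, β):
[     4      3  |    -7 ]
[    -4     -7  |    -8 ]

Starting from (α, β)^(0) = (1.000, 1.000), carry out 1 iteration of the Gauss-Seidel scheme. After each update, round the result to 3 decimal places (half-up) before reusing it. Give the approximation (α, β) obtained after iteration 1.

(-2.500, 2.571)

Iteration 1:
  α = (-7 - (3)·1.000) / (4) = -2.500
  β = (-8 - (-4)·-2.500) / (-7) = 2.571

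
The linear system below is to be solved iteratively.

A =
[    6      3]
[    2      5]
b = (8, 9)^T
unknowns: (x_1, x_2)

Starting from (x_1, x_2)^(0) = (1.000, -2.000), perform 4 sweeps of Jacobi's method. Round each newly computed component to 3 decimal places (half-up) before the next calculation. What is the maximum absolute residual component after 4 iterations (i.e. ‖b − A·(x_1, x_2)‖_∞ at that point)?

Iteration 1:
  x_1 = (8 - (3)·-2.000) / (6) = 2.333
  x_2 = (9 - (2)·1.000) / (5) = 1.400
Iteration 2:
  x_1 = (8 - (3)·1.400) / (6) = 0.633
  x_2 = (9 - (2)·2.333) / (5) = 0.867
Iteration 3:
  x_1 = (8 - (3)·0.867) / (6) = 0.900
  x_2 = (9 - (2)·0.633) / (5) = 1.547
Iteration 4:
  x_1 = (8 - (3)·1.547) / (6) = 0.560
  x_2 = (9 - (2)·0.900) / (5) = 1.440
Residual b − A·x = (0.320, 0.680); ∞-norm = 0.680

0.680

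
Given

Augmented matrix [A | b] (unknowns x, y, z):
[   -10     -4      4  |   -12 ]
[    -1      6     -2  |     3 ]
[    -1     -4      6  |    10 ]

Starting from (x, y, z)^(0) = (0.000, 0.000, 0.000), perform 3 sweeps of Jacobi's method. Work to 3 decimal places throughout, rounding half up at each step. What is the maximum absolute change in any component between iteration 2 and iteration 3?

0.582

Iteration 1:
  x = (-12 - (-4)·0.000 - (4)·0.000) / (-10) = 1.200
  y = (3 - (-1)·0.000 - (-2)·0.000) / (6) = 0.500
  z = (10 - (-1)·0.000 - (-4)·0.000) / (6) = 1.667
Iteration 2:
  x = (-12 - (-4)·0.500 - (4)·1.667) / (-10) = 1.667
  y = (3 - (-1)·1.200 - (-2)·1.667) / (6) = 1.256
  z = (10 - (-1)·1.200 - (-4)·0.500) / (6) = 2.200
Iteration 3:
  x = (-12 - (-4)·1.256 - (4)·2.200) / (-10) = 1.578
  y = (3 - (-1)·1.667 - (-2)·2.200) / (6) = 1.511
  z = (10 - (-1)·1.667 - (-4)·1.256) / (6) = 2.782
Change: (-0.089, 0.255, 0.582) → max |·| = 0.582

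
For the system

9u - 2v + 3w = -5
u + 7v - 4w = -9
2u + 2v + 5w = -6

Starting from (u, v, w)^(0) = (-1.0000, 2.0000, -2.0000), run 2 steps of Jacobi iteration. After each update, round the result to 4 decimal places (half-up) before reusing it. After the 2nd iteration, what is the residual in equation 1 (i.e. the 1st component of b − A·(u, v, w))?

Iteration 1:
  u = (-5 - (-2)·2.0000 - (3)·-2.0000) / (9) = 0.5556
  v = (-9 - (1)·-1.0000 - (-4)·-2.0000) / (7) = -2.2857
  w = (-6 - (2)·-1.0000 - (2)·2.0000) / (5) = -1.6000
Iteration 2:
  u = (-5 - (-2)·-2.2857 - (3)·-1.6000) / (9) = -0.5302
  v = (-9 - (1)·0.5556 - (-4)·-1.6000) / (7) = -2.2794
  w = (-6 - (2)·0.5556 - (2)·-2.2857) / (5) = -0.5080
Residual b − A·x = (-3.2630, 5.4540, 2.1592)

-3.2630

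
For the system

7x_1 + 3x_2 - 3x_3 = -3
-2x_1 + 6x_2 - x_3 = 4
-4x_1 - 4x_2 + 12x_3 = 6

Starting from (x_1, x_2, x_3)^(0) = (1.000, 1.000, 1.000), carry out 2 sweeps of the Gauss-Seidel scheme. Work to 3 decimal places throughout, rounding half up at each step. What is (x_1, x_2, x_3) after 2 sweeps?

(-0.473, 0.607, 0.545)

Iteration 1:
  x_1 = (-3 - (3)·1.000 - (-3)·1.000) / (7) = -0.429
  x_2 = (4 - (-2)·-0.429 - (-1)·1.000) / (6) = 0.690
  x_3 = (6 - (-4)·-0.429 - (-4)·0.690) / (12) = 0.587
Iteration 2:
  x_1 = (-3 - (3)·0.690 - (-3)·0.587) / (7) = -0.473
  x_2 = (4 - (-2)·-0.473 - (-1)·0.587) / (6) = 0.607
  x_3 = (6 - (-4)·-0.473 - (-4)·0.607) / (12) = 0.545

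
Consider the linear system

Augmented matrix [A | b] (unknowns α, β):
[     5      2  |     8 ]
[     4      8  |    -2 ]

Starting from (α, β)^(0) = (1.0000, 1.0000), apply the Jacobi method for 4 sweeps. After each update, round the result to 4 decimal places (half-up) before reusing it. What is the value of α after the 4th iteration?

2.0800

Iteration 1:
  α = (8 - (2)·1.0000) / (5) = 1.2000
  β = (-2 - (4)·1.0000) / (8) = -0.7500
Iteration 2:
  α = (8 - (2)·-0.7500) / (5) = 1.9000
  β = (-2 - (4)·1.2000) / (8) = -0.8500
Iteration 3:
  α = (8 - (2)·-0.8500) / (5) = 1.9400
  β = (-2 - (4)·1.9000) / (8) = -1.2000
Iteration 4:
  α = (8 - (2)·-1.2000) / (5) = 2.0800
  β = (-2 - (4)·1.9400) / (8) = -1.2200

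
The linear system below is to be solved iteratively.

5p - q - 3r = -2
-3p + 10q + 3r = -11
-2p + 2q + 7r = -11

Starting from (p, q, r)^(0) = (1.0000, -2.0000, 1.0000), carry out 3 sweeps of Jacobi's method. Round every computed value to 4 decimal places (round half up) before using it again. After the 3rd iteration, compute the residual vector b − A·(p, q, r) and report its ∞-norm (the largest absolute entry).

0.9342

Iteration 1:
  p = (-2 - (-1)·-2.0000 - (-3)·1.0000) / (5) = -0.2000
  q = (-11 - (-3)·1.0000 - (3)·1.0000) / (10) = -1.1000
  r = (-11 - (-2)·1.0000 - (2)·-2.0000) / (7) = -0.7143
Iteration 2:
  p = (-2 - (-1)·-1.1000 - (-3)·-0.7143) / (5) = -1.0486
  q = (-11 - (-3)·-0.2000 - (3)·-0.7143) / (10) = -0.9457
  r = (-11 - (-2)·-0.2000 - (2)·-1.1000) / (7) = -1.3143
Iteration 3:
  p = (-2 - (-1)·-0.9457 - (-3)·-1.3143) / (5) = -1.3777
  q = (-11 - (-3)·-1.0486 - (3)·-1.3143) / (10) = -1.0203
  r = (-11 - (-2)·-1.0486 - (2)·-0.9457) / (7) = -1.6008
Residual b − A·x = (-0.9342, -0.1277, -0.5092); ∞-norm = 0.9342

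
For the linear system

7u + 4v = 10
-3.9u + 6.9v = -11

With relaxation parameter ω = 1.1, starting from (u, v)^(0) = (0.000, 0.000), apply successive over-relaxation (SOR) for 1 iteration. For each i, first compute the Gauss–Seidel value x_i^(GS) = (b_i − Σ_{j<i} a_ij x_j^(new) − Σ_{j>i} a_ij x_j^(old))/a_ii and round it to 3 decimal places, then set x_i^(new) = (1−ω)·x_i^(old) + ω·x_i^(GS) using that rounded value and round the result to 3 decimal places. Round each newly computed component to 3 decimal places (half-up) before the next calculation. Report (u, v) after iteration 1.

(1.572, -0.777)

Iteration 1:
  u: GS value = (10 - (4)·0.000) / (7) = 1.429;  u ← (1−ω)·0.000 + ω·1.429 = 1.572
  v: GS value = (-11 - (-3.9)·1.572) / (6.9) = -0.706;  v ← (1−ω)·0.000 + ω·-0.706 = -0.777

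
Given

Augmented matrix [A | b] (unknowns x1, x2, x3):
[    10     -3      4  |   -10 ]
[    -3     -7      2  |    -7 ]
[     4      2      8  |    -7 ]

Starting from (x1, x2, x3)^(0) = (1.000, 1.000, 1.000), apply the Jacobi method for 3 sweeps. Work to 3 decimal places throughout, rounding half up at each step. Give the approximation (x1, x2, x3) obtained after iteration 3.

Iteration 1:
  x1 = (-10 - (-3)·1.000 - (4)·1.000) / (10) = -1.100
  x2 = (-7 - (-3)·1.000 - (2)·1.000) / (-7) = 0.857
  x3 = (-7 - (4)·1.000 - (2)·1.000) / (8) = -1.625
Iteration 2:
  x1 = (-10 - (-3)·0.857 - (4)·-1.625) / (10) = -0.093
  x2 = (-7 - (-3)·-1.100 - (2)·-1.625) / (-7) = 1.007
  x3 = (-7 - (4)·-1.100 - (2)·0.857) / (8) = -0.539
Iteration 3:
  x1 = (-10 - (-3)·1.007 - (4)·-0.539) / (10) = -0.482
  x2 = (-7 - (-3)·-0.093 - (2)·-0.539) / (-7) = 0.886
  x3 = (-7 - (4)·-0.093 - (2)·1.007) / (8) = -1.080

(-0.482, 0.886, -1.080)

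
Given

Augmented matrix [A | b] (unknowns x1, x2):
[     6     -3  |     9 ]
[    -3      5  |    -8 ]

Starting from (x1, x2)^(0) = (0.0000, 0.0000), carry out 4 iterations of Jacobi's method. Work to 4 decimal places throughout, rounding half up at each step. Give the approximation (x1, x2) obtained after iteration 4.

Iteration 1:
  x1 = (9 - (-3)·0.0000) / (6) = 1.5000
  x2 = (-8 - (-3)·0.0000) / (5) = -1.6000
Iteration 2:
  x1 = (9 - (-3)·-1.6000) / (6) = 0.7000
  x2 = (-8 - (-3)·1.5000) / (5) = -0.7000
Iteration 3:
  x1 = (9 - (-3)·-0.7000) / (6) = 1.1500
  x2 = (-8 - (-3)·0.7000) / (5) = -1.1800
Iteration 4:
  x1 = (9 - (-3)·-1.1800) / (6) = 0.9100
  x2 = (-8 - (-3)·1.1500) / (5) = -0.9100

(0.9100, -0.9100)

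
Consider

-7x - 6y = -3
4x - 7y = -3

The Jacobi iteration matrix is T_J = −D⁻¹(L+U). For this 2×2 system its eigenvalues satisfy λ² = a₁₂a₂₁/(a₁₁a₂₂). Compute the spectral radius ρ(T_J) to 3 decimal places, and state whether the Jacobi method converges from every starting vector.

0.700

a₁₂a₂₁/(a₁₁a₂₂) = (-6)·(4) / ((-7)·(-7)) = -0.489796
ρ = √|-0.489796| = √0.489796 = 0.700
ρ < 1, so Jacobi converges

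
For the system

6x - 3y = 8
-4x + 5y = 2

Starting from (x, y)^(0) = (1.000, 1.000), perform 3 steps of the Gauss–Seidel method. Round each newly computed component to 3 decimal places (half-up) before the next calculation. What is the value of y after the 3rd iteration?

2.352

Iteration 1:
  x = (8 - (-3)·1.000) / (6) = 1.833
  y = (2 - (-4)·1.833) / (5) = 1.866
Iteration 2:
  x = (8 - (-3)·1.866) / (6) = 2.266
  y = (2 - (-4)·2.266) / (5) = 2.213
Iteration 3:
  x = (8 - (-3)·2.213) / (6) = 2.440
  y = (2 - (-4)·2.440) / (5) = 2.352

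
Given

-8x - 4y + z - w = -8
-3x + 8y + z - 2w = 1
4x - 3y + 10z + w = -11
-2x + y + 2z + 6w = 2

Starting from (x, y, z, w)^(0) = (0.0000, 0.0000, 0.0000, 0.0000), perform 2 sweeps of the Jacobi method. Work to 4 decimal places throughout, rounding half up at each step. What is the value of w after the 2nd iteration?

Iteration 1:
  x = (-8 - (-4)·0.0000 - (1)·0.0000 - (-1)·0.0000) / (-8) = 1.0000
  y = (1 - (-3)·0.0000 - (1)·0.0000 - (-2)·0.0000) / (8) = 0.1250
  z = (-11 - (4)·0.0000 - (-3)·0.0000 - (1)·0.0000) / (10) = -1.1000
  w = (2 - (-2)·0.0000 - (1)·0.0000 - (2)·0.0000) / (6) = 0.3333
Iteration 2:
  x = (-8 - (-4)·0.1250 - (1)·-1.1000 - (-1)·0.3333) / (-8) = 0.7583
  y = (1 - (-3)·1.0000 - (1)·-1.1000 - (-2)·0.3333) / (8) = 0.7208
  z = (-11 - (4)·1.0000 - (-3)·0.1250 - (1)·0.3333) / (10) = -1.4958
  w = (2 - (-2)·1.0000 - (1)·0.1250 - (2)·-1.1000) / (6) = 1.0125

1.0125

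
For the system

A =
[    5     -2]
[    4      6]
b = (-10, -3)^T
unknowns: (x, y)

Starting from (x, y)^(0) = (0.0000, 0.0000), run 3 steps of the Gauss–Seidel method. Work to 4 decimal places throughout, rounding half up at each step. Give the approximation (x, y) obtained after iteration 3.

(-1.7556, 0.6704)

Iteration 1:
  x = (-10 - (-2)·0.0000) / (5) = -2.0000
  y = (-3 - (4)·-2.0000) / (6) = 0.8333
Iteration 2:
  x = (-10 - (-2)·0.8333) / (5) = -1.6667
  y = (-3 - (4)·-1.6667) / (6) = 0.6111
Iteration 3:
  x = (-10 - (-2)·0.6111) / (5) = -1.7556
  y = (-3 - (4)·-1.7556) / (6) = 0.6704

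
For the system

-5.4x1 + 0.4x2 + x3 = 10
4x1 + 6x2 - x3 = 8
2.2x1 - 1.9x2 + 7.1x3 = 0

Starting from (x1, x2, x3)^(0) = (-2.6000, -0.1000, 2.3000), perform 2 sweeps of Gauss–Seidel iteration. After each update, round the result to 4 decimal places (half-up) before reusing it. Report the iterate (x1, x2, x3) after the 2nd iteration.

Iteration 1:
  x1 = (10 - (0.4)·-0.1000 - (1)·2.3000) / (-5.4) = -1.4333
  x2 = (8 - (4)·-1.4333 - (-1)·2.3000) / (6) = 2.6722
  x3 = (0 - (2.2)·-1.4333 - (-1.9)·2.6722) / (7.1) = 1.1592
Iteration 2:
  x1 = (10 - (0.4)·2.6722 - (1)·1.1592) / (-5.4) = -1.4392
  x2 = (8 - (4)·-1.4392 - (-1)·1.1592) / (6) = 2.4860
  x3 = (0 - (2.2)·-1.4392 - (-1.9)·2.4860) / (7.1) = 1.1112

(-1.4392, 2.4860, 1.1112)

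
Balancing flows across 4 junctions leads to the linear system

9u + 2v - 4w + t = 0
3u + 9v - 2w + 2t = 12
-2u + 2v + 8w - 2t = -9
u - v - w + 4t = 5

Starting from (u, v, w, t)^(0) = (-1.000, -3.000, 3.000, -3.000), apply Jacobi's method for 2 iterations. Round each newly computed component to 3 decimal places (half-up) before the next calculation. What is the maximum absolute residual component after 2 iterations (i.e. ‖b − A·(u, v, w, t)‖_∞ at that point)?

Iteration 1:
  u = (0 - (2)·-3.000 - (-4)·3.000 - (1)·-3.000) / (9) = 2.333
  v = (12 - (3)·-1.000 - (-2)·3.000 - (2)·-3.000) / (9) = 3.000
  w = (-9 - (-2)·-1.000 - (2)·-3.000 - (-2)·-3.000) / (8) = -1.375
  t = (5 - (1)·-1.000 - (-1)·-3.000 - (-1)·3.000) / (4) = 1.500
Iteration 2:
  u = (0 - (2)·3.000 - (-4)·-1.375 - (1)·1.500) / (9) = -1.444
  v = (12 - (3)·2.333 - (-2)·-1.375 - (2)·1.500) / (9) = -0.083
  w = (-9 - (-2)·2.333 - (2)·3.000 - (-2)·1.500) / (8) = -0.917
  t = (5 - (1)·2.333 - (-1)·3.000 - (-1)·-1.375) / (4) = 1.073
Residual b − A·x = (8.421, 13.099, -2.240, 1.152); ∞-norm = 13.099

13.099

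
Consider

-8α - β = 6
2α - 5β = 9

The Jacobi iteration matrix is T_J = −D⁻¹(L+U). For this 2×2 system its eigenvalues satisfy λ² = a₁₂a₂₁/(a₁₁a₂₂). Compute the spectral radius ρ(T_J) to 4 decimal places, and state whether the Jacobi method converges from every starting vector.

a₁₂a₂₁/(a₁₁a₂₂) = (-1)·(2) / ((-8)·(-5)) = -0.050000
ρ = √|-0.050000| = √0.050000 = 0.2236
ρ < 1, so Jacobi converges

0.2236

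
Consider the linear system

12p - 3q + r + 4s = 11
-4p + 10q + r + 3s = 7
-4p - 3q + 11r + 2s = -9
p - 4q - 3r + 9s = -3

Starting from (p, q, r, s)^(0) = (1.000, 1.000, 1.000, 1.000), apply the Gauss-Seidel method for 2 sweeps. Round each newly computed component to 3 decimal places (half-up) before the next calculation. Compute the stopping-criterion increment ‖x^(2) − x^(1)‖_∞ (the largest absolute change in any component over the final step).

0.748

Iteration 1:
  p = (11 - (-3)·1.000 - (1)·1.000 - (4)·1.000) / (12) = 0.750
  q = (7 - (-4)·0.750 - (1)·1.000 - (3)·1.000) / (10) = 0.600
  r = (-9 - (-4)·0.750 - (-3)·0.600 - (2)·1.000) / (11) = -0.564
  s = (-3 - (1)·0.750 - (-4)·0.600 - (-3)·-0.564) / (9) = -0.338
Iteration 2:
  p = (11 - (-3)·0.600 - (1)·-0.564 - (4)·-0.338) / (12) = 1.226
  q = (7 - (-4)·1.226 - (1)·-0.564 - (3)·-0.338) / (10) = 1.348
  r = (-9 - (-4)·1.226 - (-3)·1.348 - (2)·-0.338) / (11) = 0.057
  s = (-3 - (1)·1.226 - (-4)·1.348 - (-3)·0.057) / (9) = 0.149
Change: (0.476, 0.748, 0.621, 0.487) → max |·| = 0.748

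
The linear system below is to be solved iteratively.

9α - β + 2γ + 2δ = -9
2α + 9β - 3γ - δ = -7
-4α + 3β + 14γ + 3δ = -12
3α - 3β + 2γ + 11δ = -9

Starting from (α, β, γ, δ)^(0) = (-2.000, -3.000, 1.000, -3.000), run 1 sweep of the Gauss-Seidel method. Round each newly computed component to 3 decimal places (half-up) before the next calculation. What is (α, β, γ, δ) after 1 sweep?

Iteration 1:
  α = (-9 - (-1)·-3.000 - (2)·1.000 - (2)·-3.000) / (9) = -0.889
  β = (-7 - (2)·-0.889 - (-3)·1.000 - (-1)·-3.000) / (9) = -0.580
  γ = (-12 - (-4)·-0.889 - (3)·-0.580 - (3)·-3.000) / (14) = -0.344
  δ = (-9 - (3)·-0.889 - (-3)·-0.580 - (2)·-0.344) / (11) = -0.671

(-0.889, -0.580, -0.344, -0.671)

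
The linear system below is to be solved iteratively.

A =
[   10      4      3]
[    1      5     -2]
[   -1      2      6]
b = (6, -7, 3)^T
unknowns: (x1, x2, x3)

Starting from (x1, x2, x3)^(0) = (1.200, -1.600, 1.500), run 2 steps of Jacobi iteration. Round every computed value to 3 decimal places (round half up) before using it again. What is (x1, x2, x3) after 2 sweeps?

(0.646, -1.065, 0.978)

Iteration 1:
  x1 = (6 - (4)·-1.600 - (3)·1.500) / (10) = 0.790
  x2 = (-7 - (1)·1.200 - (-2)·1.500) / (5) = -1.040
  x3 = (3 - (-1)·1.200 - (2)·-1.600) / (6) = 1.233
Iteration 2:
  x1 = (6 - (4)·-1.040 - (3)·1.233) / (10) = 0.646
  x2 = (-7 - (1)·0.790 - (-2)·1.233) / (5) = -1.065
  x3 = (3 - (-1)·0.790 - (2)·-1.040) / (6) = 0.978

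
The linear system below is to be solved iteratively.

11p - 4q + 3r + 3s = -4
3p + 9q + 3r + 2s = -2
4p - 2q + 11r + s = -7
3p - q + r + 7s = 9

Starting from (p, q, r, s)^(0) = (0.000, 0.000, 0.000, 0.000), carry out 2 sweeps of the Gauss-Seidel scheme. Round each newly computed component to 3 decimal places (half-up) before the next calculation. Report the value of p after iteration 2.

Iteration 1:
  p = (-4 - (-4)·0.000 - (3)·0.000 - (3)·0.000) / (11) = -0.364
  q = (-2 - (3)·-0.364 - (3)·0.000 - (2)·0.000) / (9) = -0.101
  r = (-7 - (4)·-0.364 - (-2)·-0.101 - (1)·0.000) / (11) = -0.522
  s = (9 - (3)·-0.364 - (-1)·-0.101 - (1)·-0.522) / (7) = 1.502
Iteration 2:
  p = (-4 - (-4)·-0.101 - (3)·-0.522 - (3)·1.502) / (11) = -0.668
  q = (-2 - (3)·-0.668 - (3)·-0.522 - (2)·1.502) / (9) = -0.159
  r = (-7 - (4)·-0.668 - (-2)·-0.159 - (1)·1.502) / (11) = -0.559
  s = (9 - (3)·-0.668 - (-1)·-0.159 - (1)·-0.559) / (7) = 1.629

-0.668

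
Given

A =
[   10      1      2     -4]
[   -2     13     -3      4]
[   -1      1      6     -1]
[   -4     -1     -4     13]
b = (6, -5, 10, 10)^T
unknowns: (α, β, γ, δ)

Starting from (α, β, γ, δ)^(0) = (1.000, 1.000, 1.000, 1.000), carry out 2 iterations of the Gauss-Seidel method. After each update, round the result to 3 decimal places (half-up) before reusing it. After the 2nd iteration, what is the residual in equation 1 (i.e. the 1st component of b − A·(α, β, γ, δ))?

0.059

Iteration 1:
  α = (6 - (1)·1.000 - (2)·1.000 - (-4)·1.000) / (10) = 0.700
  β = (-5 - (-2)·0.700 - (-3)·1.000 - (4)·1.000) / (13) = -0.354
  γ = (10 - (-1)·0.700 - (1)·-0.354 - (-1)·1.000) / (6) = 2.009
  δ = (10 - (-4)·0.700 - (-1)·-0.354 - (-4)·2.009) / (13) = 1.576
Iteration 2:
  α = (6 - (1)·-0.354 - (2)·2.009 - (-4)·1.576) / (10) = 0.864
  β = (-5 - (-2)·0.864 - (-3)·2.009 - (4)·1.576) / (13) = -0.273
  γ = (10 - (-1)·0.864 - (1)·-0.273 - (-1)·1.576) / (6) = 2.119
  δ = (10 - (-4)·0.864 - (-1)·-0.273 - (-4)·2.119) / (13) = 1.666
Residual b − A·x = (0.059, -0.030, 0.089, 0.001)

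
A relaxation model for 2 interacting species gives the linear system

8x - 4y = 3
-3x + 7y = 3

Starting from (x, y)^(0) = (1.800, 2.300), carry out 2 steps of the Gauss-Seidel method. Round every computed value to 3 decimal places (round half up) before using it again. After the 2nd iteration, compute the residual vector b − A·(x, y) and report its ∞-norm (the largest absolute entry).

Iteration 1:
  x = (3 - (-4)·2.300) / (8) = 1.525
  y = (3 - (-3)·1.525) / (7) = 1.082
Iteration 2:
  x = (3 - (-4)·1.082) / (8) = 0.916
  y = (3 - (-3)·0.916) / (7) = 0.821
Residual b − A·x = (-1.044, 0.001); ∞-norm = 1.044

1.044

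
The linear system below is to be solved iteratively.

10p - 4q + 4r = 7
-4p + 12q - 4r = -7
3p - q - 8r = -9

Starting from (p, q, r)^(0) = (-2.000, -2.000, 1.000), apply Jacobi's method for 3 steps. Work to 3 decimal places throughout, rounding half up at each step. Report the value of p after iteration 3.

0.062

Iteration 1:
  p = (7 - (-4)·-2.000 - (4)·1.000) / (10) = -0.500
  q = (-7 - (-4)·-2.000 - (-4)·1.000) / (12) = -0.917
  r = (-9 - (3)·-2.000 - (-1)·-2.000) / (-8) = 0.625
Iteration 2:
  p = (7 - (-4)·-0.917 - (4)·0.625) / (10) = 0.083
  q = (-7 - (-4)·-0.500 - (-4)·0.625) / (12) = -0.542
  r = (-9 - (3)·-0.500 - (-1)·-0.917) / (-8) = 1.052
Iteration 3:
  p = (7 - (-4)·-0.542 - (4)·1.052) / (10) = 0.062
  q = (-7 - (-4)·0.083 - (-4)·1.052) / (12) = -0.205
  r = (-9 - (3)·0.083 - (-1)·-0.542) / (-8) = 1.224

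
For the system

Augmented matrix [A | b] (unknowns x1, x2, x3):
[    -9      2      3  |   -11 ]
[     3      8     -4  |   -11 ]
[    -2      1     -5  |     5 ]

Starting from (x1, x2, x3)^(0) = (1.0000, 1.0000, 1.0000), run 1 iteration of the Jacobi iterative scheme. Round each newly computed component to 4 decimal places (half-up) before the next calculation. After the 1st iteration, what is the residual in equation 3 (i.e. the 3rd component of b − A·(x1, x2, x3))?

Iteration 1:
  x1 = (-11 - (2)·1.0000 - (3)·1.0000) / (-9) = 1.7778
  x2 = (-11 - (3)·1.0000 - (-4)·1.0000) / (8) = -1.2500
  x3 = (5 - (-2)·1.0000 - (1)·1.0000) / (-5) = -1.2000
Residual b − A·x = (11.1002, -11.1334, 3.8056)

3.8056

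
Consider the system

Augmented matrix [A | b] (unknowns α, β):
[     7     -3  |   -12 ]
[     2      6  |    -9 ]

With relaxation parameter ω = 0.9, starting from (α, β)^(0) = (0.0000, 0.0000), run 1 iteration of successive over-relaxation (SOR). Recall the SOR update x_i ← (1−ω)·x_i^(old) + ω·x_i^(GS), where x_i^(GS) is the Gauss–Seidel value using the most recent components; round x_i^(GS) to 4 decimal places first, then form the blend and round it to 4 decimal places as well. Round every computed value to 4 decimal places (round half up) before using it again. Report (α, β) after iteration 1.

(-1.5429, -0.8871)

Iteration 1:
  α: GS value = (-12 - (-3)·0.0000) / (7) = -1.7143;  α ← (1−ω)·0.0000 + ω·-1.7143 = -1.5429
  β: GS value = (-9 - (2)·-1.5429) / (6) = -0.9857;  β ← (1−ω)·0.0000 + ω·-0.9857 = -0.8871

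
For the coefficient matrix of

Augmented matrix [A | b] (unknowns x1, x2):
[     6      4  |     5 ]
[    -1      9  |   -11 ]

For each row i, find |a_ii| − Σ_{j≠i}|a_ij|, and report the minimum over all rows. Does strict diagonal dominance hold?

2

row 1: |6| − (4) = 2
row 2: |9| − (1) = 8
minimum over rows = 2 → strictly diagonally dominant (convergence guaranteed)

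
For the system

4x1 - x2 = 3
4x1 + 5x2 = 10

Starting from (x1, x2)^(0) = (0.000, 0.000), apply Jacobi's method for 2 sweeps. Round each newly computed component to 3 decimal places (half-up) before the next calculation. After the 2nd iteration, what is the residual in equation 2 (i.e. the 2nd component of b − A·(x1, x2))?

-2.000

Iteration 1:
  x1 = (3 - (-1)·0.000) / (4) = 0.750
  x2 = (10 - (4)·0.000) / (5) = 2.000
Iteration 2:
  x1 = (3 - (-1)·2.000) / (4) = 1.250
  x2 = (10 - (4)·0.750) / (5) = 1.400
Residual b − A·x = (-0.600, -2.000)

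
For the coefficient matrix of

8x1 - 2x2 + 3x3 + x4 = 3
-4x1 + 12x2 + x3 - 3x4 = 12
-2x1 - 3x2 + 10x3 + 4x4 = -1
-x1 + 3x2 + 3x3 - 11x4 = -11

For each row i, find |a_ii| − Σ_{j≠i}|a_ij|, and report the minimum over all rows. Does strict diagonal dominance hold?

1

row 1: |8| − (2+3+1) = 2
row 2: |12| − (4+1+3) = 4
row 3: |10| − (2+3+4) = 1
row 4: |-11| − (1+3+3) = 4
minimum over rows = 1 → strictly diagonally dominant (convergence guaranteed)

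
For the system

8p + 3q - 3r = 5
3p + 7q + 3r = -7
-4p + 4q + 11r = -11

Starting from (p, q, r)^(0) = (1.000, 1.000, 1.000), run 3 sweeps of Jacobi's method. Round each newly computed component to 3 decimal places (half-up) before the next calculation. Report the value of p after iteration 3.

0.903

Iteration 1:
  p = (5 - (3)·1.000 - (-3)·1.000) / (8) = 0.625
  q = (-7 - (3)·1.000 - (3)·1.000) / (7) = -1.857
  r = (-11 - (-4)·1.000 - (4)·1.000) / (11) = -1.000
Iteration 2:
  p = (5 - (3)·-1.857 - (-3)·-1.000) / (8) = 0.946
  q = (-7 - (3)·0.625 - (3)·-1.000) / (7) = -0.839
  r = (-11 - (-4)·0.625 - (4)·-1.857) / (11) = -0.097
Iteration 3:
  p = (5 - (3)·-0.839 - (-3)·-0.097) / (8) = 0.903
  q = (-7 - (3)·0.946 - (3)·-0.097) / (7) = -1.364
  r = (-11 - (-4)·0.946 - (4)·-0.839) / (11) = -0.351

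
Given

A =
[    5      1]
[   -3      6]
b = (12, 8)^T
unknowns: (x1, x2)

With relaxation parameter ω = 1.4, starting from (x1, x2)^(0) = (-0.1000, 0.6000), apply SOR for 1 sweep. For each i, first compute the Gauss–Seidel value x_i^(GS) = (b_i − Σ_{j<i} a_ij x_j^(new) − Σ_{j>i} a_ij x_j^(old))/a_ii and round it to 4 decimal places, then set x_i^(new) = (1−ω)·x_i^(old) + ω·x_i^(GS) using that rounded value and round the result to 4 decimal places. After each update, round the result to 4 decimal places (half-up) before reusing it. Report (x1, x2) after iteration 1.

(3.2320, 3.8890)

Iteration 1:
  x1: GS value = (12 - (1)·0.6000) / (5) = 2.2800;  x1 ← (1−ω)·-0.1000 + ω·2.2800 = 3.2320
  x2: GS value = (8 - (-3)·3.2320) / (6) = 2.9493;  x2 ← (1−ω)·0.6000 + ω·2.9493 = 3.8890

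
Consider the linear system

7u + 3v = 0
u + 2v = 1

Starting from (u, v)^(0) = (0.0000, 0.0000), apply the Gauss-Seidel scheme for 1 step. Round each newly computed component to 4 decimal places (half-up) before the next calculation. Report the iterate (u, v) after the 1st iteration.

Iteration 1:
  u = (0 - (3)·0.0000) / (7) = 0.0000
  v = (1 - (1)·0.0000) / (2) = 0.5000

(0.0000, 0.5000)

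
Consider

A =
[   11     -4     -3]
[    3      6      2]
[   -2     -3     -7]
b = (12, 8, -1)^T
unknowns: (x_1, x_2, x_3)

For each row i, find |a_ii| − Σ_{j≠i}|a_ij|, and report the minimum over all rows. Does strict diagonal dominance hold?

row 1: |11| − (4+3) = 4
row 2: |6| − (3+2) = 1
row 3: |-7| − (2+3) = 2
minimum over rows = 1 → strictly diagonally dominant (convergence guaranteed)

1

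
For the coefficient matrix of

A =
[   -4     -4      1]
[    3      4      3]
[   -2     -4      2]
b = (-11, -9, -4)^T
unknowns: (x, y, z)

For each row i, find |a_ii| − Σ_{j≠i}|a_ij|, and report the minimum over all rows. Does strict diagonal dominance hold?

-4

row 1: |-4| − (4+1) = -1
row 2: |4| − (3+3) = -2
row 3: |2| − (2+4) = -4
minimum over rows = -4 → not strictly diagonally dominant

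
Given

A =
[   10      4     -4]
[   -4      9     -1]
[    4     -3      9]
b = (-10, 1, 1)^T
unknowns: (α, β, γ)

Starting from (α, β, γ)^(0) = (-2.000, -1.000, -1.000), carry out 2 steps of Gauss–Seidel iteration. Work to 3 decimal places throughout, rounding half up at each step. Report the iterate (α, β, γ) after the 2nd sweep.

(-0.659, -0.136, 0.359)

Iteration 1:
  α = (-10 - (4)·-1.000 - (-4)·-1.000) / (10) = -1.000
  β = (1 - (-4)·-1.000 - (-1)·-1.000) / (9) = -0.444
  γ = (1 - (4)·-1.000 - (-3)·-0.444) / (9) = 0.408
Iteration 2:
  α = (-10 - (4)·-0.444 - (-4)·0.408) / (10) = -0.659
  β = (1 - (-4)·-0.659 - (-1)·0.408) / (9) = -0.136
  γ = (1 - (4)·-0.659 - (-3)·-0.136) / (9) = 0.359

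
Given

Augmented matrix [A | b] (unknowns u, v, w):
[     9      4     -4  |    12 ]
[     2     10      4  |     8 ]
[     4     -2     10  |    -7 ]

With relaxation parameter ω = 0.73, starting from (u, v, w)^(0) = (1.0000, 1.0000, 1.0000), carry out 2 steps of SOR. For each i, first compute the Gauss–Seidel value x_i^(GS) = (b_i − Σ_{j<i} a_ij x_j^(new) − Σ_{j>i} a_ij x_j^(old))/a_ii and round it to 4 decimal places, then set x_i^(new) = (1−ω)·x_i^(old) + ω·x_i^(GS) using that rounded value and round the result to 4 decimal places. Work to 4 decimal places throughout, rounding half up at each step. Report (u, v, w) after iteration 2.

(1.0077, 0.6998, -0.8512)

Iteration 1:
  u: GS value = (12 - (4)·1.0000 - (-4)·1.0000) / (9) = 1.3333;  u ← (1−ω)·1.0000 + ω·1.3333 = 1.2433
  v: GS value = (8 - (2)·1.2433 - (4)·1.0000) / (10) = 0.1513;  v ← (1−ω)·1.0000 + ω·0.1513 = 0.3804
  w: GS value = (-7 - (4)·1.2433 - (-2)·0.3804) / (10) = -1.1212;  w ← (1−ω)·1.0000 + ω·-1.1212 = -0.5485
Iteration 2:
  u: GS value = (12 - (4)·0.3804 - (-4)·-0.5485) / (9) = 0.9205;  u ← (1−ω)·1.2433 + ω·0.9205 = 1.0077
  v: GS value = (8 - (2)·1.0077 - (4)·-0.5485) / (10) = 0.8179;  v ← (1−ω)·0.3804 + ω·0.8179 = 0.6998
  w: GS value = (-7 - (4)·1.0077 - (-2)·0.6998) / (10) = -0.9631;  w ← (1−ω)·-0.5485 + ω·-0.9631 = -0.8512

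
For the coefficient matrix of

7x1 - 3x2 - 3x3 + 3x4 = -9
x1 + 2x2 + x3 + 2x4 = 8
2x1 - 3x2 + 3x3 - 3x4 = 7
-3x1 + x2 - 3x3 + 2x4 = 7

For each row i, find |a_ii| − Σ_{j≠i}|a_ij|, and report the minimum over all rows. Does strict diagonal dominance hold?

row 1: |7| − (3+3+3) = -2
row 2: |2| − (1+1+2) = -2
row 3: |3| − (2+3+3) = -5
row 4: |2| − (3+1+3) = -5
minimum over rows = -5 → not strictly diagonally dominant

-5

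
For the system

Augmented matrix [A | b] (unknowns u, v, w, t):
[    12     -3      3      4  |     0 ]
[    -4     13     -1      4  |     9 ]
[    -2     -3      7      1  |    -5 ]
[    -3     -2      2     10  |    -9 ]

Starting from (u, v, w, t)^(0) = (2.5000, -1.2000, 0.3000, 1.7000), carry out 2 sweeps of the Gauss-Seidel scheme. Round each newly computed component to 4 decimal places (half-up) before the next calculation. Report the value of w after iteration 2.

0.0554

Iteration 1:
  u = (0 - (-3)·-1.2000 - (3)·0.3000 - (4)·1.7000) / (12) = -0.9417
  v = (9 - (-4)·-0.9417 - (-1)·0.3000 - (4)·1.7000) / (13) = -0.0974
  w = (-5 - (-2)·-0.9417 - (-3)·-0.0974 - (1)·1.7000) / (7) = -1.2679
  t = (-9 - (-3)·-0.9417 - (-2)·-0.0974 - (2)·-1.2679) / (10) = -0.9484
Iteration 2:
  u = (0 - (-3)·-0.0974 - (3)·-1.2679 - (4)·-0.9484) / (12) = 0.6088
  v = (9 - (-4)·0.6088 - (-1)·-1.2679 - (4)·-0.9484) / (13) = 1.0739
  w = (-5 - (-2)·0.6088 - (-3)·1.0739 - (1)·-0.9484) / (7) = 0.0554
  t = (-9 - (-3)·0.6088 - (-2)·1.0739 - (2)·0.0554) / (10) = -0.5137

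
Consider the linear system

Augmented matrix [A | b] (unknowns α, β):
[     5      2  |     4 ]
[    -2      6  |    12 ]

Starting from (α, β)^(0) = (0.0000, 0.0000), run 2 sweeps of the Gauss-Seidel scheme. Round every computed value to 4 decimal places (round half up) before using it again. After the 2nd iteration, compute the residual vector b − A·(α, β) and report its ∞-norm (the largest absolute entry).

Iteration 1:
  α = (4 - (2)·0.0000) / (5) = 0.8000
  β = (12 - (-2)·0.8000) / (6) = 2.2667
Iteration 2:
  α = (4 - (2)·2.2667) / (5) = -0.1067
  β = (12 - (-2)·-0.1067) / (6) = 1.9644
Residual b − A·x = (0.6047, 0.0002); ∞-norm = 0.6047

0.6047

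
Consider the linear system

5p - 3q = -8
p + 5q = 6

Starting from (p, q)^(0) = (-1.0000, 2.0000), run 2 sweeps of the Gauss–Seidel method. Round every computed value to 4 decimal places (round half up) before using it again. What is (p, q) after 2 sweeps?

Iteration 1:
  p = (-8 - (-3)·2.0000) / (5) = -0.4000
  q = (6 - (1)·-0.4000) / (5) = 1.2800
Iteration 2:
  p = (-8 - (-3)·1.2800) / (5) = -0.8320
  q = (6 - (1)·-0.8320) / (5) = 1.3664

(-0.8320, 1.3664)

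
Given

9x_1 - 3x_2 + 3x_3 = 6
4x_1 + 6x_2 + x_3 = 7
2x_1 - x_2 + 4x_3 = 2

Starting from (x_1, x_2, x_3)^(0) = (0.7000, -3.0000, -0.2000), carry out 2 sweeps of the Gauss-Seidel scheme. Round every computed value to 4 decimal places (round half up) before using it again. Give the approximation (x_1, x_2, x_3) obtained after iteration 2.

Iteration 1:
  x_1 = (6 - (-3)·-3.0000 - (3)·-0.2000) / (9) = -0.2667
  x_2 = (7 - (4)·-0.2667 - (1)·-0.2000) / (6) = 1.3778
  x_3 = (2 - (2)·-0.2667 - (-1)·1.3778) / (4) = 0.9778
Iteration 2:
  x_1 = (6 - (-3)·1.3778 - (3)·0.9778) / (9) = 0.8000
  x_2 = (7 - (4)·0.8000 - (1)·0.9778) / (6) = 0.4704
  x_3 = (2 - (2)·0.8000 - (-1)·0.4704) / (4) = 0.2176

(0.8000, 0.4704, 0.2176)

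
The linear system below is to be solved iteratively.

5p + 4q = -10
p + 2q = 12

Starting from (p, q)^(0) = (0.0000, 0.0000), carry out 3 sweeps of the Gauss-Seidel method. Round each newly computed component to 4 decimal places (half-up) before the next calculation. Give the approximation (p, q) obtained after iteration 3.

Iteration 1:
  p = (-10 - (4)·0.0000) / (5) = -2.0000
  q = (12 - (1)·-2.0000) / (2) = 7.0000
Iteration 2:
  p = (-10 - (4)·7.0000) / (5) = -7.6000
  q = (12 - (1)·-7.6000) / (2) = 9.8000
Iteration 3:
  p = (-10 - (4)·9.8000) / (5) = -9.8400
  q = (12 - (1)·-9.8400) / (2) = 10.9200

(-9.8400, 10.9200)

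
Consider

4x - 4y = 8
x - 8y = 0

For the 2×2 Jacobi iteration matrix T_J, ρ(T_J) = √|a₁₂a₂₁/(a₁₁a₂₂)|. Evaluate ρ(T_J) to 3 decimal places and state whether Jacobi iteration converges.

0.354

a₁₂a₂₁/(a₁₁a₂₂) = (-4)·(1) / ((4)·(-8)) = 0.125000
ρ = √|0.125000| = √0.125000 = 0.354
ρ < 1, so Jacobi converges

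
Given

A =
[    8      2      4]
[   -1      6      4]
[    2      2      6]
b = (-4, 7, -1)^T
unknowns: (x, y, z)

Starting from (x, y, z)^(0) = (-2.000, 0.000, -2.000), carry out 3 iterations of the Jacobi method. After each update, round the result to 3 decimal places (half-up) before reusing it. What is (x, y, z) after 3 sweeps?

Iteration 1:
  x = (-4 - (2)·0.000 - (4)·-2.000) / (8) = 0.500
  y = (7 - (-1)·-2.000 - (4)·-2.000) / (6) = 2.167
  z = (-1 - (2)·-2.000 - (2)·0.000) / (6) = 0.500
Iteration 2:
  x = (-4 - (2)·2.167 - (4)·0.500) / (8) = -1.292
  y = (7 - (-1)·0.500 - (4)·0.500) / (6) = 0.917
  z = (-1 - (2)·0.500 - (2)·2.167) / (6) = -1.056
Iteration 3:
  x = (-4 - (2)·0.917 - (4)·-1.056) / (8) = -0.201
  y = (7 - (-1)·-1.292 - (4)·-1.056) / (6) = 1.655
  z = (-1 - (2)·-1.292 - (2)·0.917) / (6) = -0.042

(-0.201, 1.655, -0.042)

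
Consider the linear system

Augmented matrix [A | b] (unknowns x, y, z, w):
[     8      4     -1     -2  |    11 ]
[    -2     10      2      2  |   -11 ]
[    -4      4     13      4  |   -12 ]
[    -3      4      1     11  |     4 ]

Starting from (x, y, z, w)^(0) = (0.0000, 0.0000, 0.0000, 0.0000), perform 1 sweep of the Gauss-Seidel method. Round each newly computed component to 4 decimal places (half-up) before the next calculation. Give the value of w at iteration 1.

Iteration 1:
  x = (11 - (4)·0.0000 - (-1)·0.0000 - (-2)·0.0000) / (8) = 1.3750
  y = (-11 - (-2)·1.3750 - (2)·0.0000 - (2)·0.0000) / (10) = -0.8250
  z = (-12 - (-4)·1.3750 - (4)·-0.8250 - (4)·0.0000) / (13) = -0.2462
  w = (4 - (-3)·1.3750 - (4)·-0.8250 - (1)·-0.2462) / (11) = 1.0610

1.0610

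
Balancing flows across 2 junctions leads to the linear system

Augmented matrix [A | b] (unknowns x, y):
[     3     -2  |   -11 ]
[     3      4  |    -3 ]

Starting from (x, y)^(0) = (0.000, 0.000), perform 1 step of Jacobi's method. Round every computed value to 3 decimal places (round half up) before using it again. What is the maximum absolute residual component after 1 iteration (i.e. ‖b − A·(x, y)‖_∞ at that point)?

11.001

Iteration 1:
  x = (-11 - (-2)·0.000) / (3) = -3.667
  y = (-3 - (3)·0.000) / (4) = -0.750
Residual b − A·x = (-1.499, 11.001); ∞-norm = 11.001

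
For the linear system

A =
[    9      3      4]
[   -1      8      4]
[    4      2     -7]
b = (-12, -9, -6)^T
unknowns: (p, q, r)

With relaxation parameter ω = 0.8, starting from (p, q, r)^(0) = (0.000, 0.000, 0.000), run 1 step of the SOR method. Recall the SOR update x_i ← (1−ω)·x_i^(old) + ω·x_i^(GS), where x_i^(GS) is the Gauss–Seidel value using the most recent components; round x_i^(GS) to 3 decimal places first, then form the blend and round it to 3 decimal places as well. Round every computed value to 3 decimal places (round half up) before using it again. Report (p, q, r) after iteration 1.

Iteration 1:
  p: GS value = (-12 - (3)·0.000 - (4)·0.000) / (9) = -1.333;  p ← (1−ω)·0.000 + ω·-1.333 = -1.066
  q: GS value = (-9 - (-1)·-1.066 - (4)·0.000) / (8) = -1.258;  q ← (1−ω)·0.000 + ω·-1.258 = -1.006
  r: GS value = (-6 - (4)·-1.066 - (2)·-1.006) / (-7) = -0.039;  r ← (1−ω)·0.000 + ω·-0.039 = -0.031

(-1.066, -1.006, -0.031)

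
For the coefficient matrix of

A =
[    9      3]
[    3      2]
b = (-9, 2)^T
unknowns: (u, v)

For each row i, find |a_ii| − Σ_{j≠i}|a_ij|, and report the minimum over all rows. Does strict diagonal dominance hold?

row 1: |9| − (3) = 6
row 2: |2| − (3) = -1
minimum over rows = -1 → not strictly diagonally dominant

-1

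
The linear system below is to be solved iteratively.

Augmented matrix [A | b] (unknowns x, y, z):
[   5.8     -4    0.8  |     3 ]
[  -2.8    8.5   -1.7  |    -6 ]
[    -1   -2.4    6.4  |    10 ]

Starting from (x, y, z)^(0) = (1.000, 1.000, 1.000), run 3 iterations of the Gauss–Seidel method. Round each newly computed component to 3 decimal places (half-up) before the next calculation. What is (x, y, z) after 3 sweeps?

Iteration 1:
  x = (3 - (-4)·1.000 - (0.8)·1.000) / (5.8) = 1.069
  y = (-6 - (-2.8)·1.069 - (-1.7)·1.000) / (8.5) = -0.154
  z = (10 - (-1)·1.069 - (-2.4)·-0.154) / (6.4) = 1.672
Iteration 2:
  x = (3 - (-4)·-0.154 - (0.8)·1.672) / (5.8) = 0.180
  y = (-6 - (-2.8)·0.180 - (-1.7)·1.672) / (8.5) = -0.312
  z = (10 - (-1)·0.180 - (-2.4)·-0.312) / (6.4) = 1.474
Iteration 3:
  x = (3 - (-4)·-0.312 - (0.8)·1.474) / (5.8) = 0.099
  y = (-6 - (-2.8)·0.099 - (-1.7)·1.474) / (8.5) = -0.378
  z = (10 - (-1)·0.099 - (-2.4)·-0.378) / (6.4) = 1.436

(0.099, -0.378, 1.436)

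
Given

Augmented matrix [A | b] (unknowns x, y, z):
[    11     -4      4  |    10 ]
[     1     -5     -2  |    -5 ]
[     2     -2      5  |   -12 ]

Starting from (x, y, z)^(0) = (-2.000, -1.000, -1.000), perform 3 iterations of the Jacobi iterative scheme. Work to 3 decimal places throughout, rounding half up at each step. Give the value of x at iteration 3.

Iteration 1:
  x = (10 - (-4)·-1.000 - (4)·-1.000) / (11) = 0.909
  y = (-5 - (1)·-2.000 - (-2)·-1.000) / (-5) = 1.000
  z = (-12 - (2)·-2.000 - (-2)·-1.000) / (5) = -2.000
Iteration 2:
  x = (10 - (-4)·1.000 - (4)·-2.000) / (11) = 2.000
  y = (-5 - (1)·0.909 - (-2)·-2.000) / (-5) = 1.982
  z = (-12 - (2)·0.909 - (-2)·1.000) / (5) = -2.364
Iteration 3:
  x = (10 - (-4)·1.982 - (4)·-2.364) / (11) = 2.489
  y = (-5 - (1)·2.000 - (-2)·-2.364) / (-5) = 2.346
  z = (-12 - (2)·2.000 - (-2)·1.982) / (5) = -2.407

2.489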